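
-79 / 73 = -1.08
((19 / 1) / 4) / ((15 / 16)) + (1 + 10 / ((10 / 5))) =166 / 15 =11.07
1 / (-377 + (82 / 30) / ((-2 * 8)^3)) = -61440 / 23162921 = -0.00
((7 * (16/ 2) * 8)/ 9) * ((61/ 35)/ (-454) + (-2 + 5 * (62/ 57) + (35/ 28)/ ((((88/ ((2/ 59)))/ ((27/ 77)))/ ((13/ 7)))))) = 4975307086868/ 29097029115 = 170.99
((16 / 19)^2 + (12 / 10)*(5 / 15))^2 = 4008004 / 3258025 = 1.23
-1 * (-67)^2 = -4489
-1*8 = -8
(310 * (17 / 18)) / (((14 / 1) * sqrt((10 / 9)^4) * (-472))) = -4743 / 132160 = -0.04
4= 4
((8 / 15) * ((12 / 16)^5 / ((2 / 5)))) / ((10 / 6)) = 243 / 1280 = 0.19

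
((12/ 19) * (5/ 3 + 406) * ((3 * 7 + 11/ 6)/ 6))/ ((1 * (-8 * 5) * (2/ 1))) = -167551/ 13680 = -12.25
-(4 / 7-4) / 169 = 24 / 1183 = 0.02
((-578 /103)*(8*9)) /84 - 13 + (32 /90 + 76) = 1899511 /32445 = 58.55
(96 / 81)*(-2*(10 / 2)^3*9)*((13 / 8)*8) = -104000 / 3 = -34666.67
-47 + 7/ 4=-181/ 4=-45.25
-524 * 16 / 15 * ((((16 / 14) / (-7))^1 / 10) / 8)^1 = 4192 / 3675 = 1.14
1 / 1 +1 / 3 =4 / 3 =1.33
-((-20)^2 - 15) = -385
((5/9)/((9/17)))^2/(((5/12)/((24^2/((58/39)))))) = 2404480/2349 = 1023.62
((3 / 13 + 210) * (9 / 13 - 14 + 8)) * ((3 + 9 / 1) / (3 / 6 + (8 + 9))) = -4525848 / 5915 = -765.15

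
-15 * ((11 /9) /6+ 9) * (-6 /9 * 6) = 4970 /9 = 552.22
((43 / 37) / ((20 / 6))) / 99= 43 / 12210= 0.00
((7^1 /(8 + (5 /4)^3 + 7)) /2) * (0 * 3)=0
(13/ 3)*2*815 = 21190/ 3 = 7063.33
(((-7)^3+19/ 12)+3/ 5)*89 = -30332.68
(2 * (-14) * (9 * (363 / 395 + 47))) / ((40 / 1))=-596232 / 1975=-301.89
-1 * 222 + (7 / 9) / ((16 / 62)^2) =-210.32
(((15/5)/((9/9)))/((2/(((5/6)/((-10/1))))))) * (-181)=181/8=22.62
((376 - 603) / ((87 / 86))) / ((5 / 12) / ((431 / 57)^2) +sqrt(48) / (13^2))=747806878461841640 / 744256535244387 - 7286182880555992192 * sqrt(3) / 2232769605733161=-4647.42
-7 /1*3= -21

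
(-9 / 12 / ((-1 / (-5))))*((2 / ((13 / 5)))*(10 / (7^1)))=-375 / 91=-4.12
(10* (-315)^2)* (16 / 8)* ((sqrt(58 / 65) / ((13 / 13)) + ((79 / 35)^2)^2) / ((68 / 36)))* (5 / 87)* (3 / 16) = 4465125* sqrt(3770) / 25636 + 28394609049 / 96628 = 304549.22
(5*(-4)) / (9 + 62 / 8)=-80 / 67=-1.19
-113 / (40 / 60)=-339 / 2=-169.50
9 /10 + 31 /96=587 /480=1.22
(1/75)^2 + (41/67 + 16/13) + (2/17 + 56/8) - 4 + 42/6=996185432/83289375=11.96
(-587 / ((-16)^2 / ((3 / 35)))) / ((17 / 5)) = -1761 / 30464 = -0.06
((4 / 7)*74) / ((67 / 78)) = 23088 / 469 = 49.23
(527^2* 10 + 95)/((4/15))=41660775/4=10415193.75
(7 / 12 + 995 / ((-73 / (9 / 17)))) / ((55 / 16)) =-395092 / 204765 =-1.93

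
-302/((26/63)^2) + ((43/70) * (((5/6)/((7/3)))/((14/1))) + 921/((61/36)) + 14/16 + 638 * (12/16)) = -5305405375/7071974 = -750.20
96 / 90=16 / 15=1.07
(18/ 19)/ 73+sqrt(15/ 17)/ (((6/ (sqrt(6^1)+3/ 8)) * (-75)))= -sqrt(170)/ 2550 - sqrt(255)/ 20400+18/ 1387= 0.01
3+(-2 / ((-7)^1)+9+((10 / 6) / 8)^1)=2099 / 168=12.49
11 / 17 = 0.65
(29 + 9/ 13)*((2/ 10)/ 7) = 386/ 455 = 0.85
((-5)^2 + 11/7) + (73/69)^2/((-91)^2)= 1047606247/39425841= 26.57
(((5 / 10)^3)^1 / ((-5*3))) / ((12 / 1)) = -1 / 1440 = -0.00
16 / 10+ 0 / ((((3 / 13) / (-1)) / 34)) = 8 / 5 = 1.60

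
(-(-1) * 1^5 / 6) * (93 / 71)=31 / 142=0.22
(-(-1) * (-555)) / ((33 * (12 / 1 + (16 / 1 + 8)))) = -185 / 396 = -0.47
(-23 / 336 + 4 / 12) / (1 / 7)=89 / 48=1.85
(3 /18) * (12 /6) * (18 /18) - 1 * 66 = -197 /3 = -65.67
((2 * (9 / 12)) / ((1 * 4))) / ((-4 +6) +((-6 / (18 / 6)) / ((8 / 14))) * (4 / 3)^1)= -9 / 64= -0.14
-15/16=-0.94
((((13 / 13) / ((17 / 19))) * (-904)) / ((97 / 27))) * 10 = -2812.32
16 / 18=8 / 9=0.89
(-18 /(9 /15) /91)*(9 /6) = -45 /91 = -0.49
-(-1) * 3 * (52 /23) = 156 /23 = 6.78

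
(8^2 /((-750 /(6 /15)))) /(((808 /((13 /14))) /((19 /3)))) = -988 /3976875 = -0.00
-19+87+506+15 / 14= 8051 / 14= 575.07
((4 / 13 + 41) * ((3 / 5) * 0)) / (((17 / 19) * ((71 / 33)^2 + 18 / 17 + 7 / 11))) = 0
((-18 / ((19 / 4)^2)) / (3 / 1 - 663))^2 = 576 / 394221025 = 0.00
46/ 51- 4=-158/ 51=-3.10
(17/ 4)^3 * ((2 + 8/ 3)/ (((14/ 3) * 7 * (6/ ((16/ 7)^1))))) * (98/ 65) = 4913/ 780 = 6.30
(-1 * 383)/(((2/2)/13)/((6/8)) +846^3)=-0.00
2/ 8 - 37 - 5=-41.75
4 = 4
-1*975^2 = -950625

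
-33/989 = -0.03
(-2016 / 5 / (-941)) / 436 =504 / 512845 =0.00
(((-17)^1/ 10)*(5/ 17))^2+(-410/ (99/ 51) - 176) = -51079/ 132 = -386.96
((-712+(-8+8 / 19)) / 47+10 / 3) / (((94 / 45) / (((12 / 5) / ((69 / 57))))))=-11.37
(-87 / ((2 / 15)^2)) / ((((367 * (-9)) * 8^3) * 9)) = 725 / 2254848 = 0.00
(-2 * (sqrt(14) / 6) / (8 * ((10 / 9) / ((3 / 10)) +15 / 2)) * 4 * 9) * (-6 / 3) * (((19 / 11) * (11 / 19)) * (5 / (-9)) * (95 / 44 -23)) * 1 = 8253 * sqrt(14) / 2662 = 11.60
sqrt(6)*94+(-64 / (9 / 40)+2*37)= -1894 / 9+94*sqrt(6)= 19.81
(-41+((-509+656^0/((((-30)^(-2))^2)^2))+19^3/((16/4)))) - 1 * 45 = 2624400004479/4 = 656100001119.75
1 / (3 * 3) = 1 / 9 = 0.11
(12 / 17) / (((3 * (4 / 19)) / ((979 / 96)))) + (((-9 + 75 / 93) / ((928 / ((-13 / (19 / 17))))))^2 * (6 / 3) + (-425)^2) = 344042461014681583 / 1904612942208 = 180636.42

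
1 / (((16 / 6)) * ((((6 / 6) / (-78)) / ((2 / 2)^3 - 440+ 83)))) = 10413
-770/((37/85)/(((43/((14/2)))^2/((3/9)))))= -51864450/259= -200248.84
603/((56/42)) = 1809/4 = 452.25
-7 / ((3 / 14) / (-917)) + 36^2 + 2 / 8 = 375019 / 12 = 31251.58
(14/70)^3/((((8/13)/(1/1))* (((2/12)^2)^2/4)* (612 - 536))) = 2106/2375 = 0.89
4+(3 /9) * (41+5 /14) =249 /14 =17.79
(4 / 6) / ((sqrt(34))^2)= 1 / 51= 0.02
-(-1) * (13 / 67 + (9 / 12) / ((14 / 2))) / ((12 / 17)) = 9605 / 22512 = 0.43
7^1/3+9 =34/3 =11.33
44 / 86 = 22 / 43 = 0.51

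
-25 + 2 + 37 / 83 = -1872 / 83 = -22.55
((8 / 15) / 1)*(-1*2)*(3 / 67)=-16 / 335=-0.05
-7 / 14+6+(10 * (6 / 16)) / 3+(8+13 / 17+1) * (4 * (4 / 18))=9443 / 612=15.43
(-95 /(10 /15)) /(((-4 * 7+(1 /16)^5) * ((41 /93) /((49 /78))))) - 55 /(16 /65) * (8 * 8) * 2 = -149148805964280 /5216315897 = -28592.75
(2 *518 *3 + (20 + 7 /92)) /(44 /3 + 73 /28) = 6043443 /33373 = 181.09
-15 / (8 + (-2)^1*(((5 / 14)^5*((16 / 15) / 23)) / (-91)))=-1582967295 / 844249849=-1.87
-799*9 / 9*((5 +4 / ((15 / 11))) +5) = -10333.73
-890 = -890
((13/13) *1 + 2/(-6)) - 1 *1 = -0.33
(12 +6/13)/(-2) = -6.23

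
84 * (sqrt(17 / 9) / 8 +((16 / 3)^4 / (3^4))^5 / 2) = 7 * sqrt(17) / 2 +16924961474604808445886464 / 4052555153018976267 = 4176382.39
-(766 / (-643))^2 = -586756 / 413449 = -1.42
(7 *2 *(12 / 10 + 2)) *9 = 2016 / 5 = 403.20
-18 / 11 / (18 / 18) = -18 / 11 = -1.64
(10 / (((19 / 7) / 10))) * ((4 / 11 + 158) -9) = 1150100 / 209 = 5502.87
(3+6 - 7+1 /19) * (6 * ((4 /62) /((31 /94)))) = 43992 /18259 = 2.41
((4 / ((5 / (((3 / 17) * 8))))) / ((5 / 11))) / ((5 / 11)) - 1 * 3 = 5241 / 2125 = 2.47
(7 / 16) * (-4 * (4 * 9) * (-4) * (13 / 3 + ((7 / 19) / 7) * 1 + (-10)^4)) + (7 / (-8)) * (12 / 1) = 95801601 / 38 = 2521094.76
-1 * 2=-2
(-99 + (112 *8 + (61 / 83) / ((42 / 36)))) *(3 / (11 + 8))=1390269 / 11039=125.94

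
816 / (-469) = -816 / 469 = -1.74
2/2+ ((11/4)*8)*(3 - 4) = -21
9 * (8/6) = 12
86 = 86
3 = 3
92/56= 1.64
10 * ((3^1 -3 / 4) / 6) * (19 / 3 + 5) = 85 / 2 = 42.50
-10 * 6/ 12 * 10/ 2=-25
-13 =-13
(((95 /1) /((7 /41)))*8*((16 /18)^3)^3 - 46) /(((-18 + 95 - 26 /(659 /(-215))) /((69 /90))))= 13.42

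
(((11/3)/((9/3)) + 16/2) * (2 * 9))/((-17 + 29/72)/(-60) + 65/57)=2725056/23261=117.15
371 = 371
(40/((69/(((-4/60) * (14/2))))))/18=-0.02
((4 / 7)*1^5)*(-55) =-220 / 7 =-31.43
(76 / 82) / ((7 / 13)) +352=101518 / 287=353.72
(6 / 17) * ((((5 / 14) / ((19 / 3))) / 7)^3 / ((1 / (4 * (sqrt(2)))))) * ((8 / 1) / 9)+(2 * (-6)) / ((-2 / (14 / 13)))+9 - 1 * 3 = 9000 * sqrt(2) / 13718226347+162 / 13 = 12.46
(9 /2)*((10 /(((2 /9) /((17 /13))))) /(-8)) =-33.10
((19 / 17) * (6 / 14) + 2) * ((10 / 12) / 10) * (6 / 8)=295 / 1904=0.15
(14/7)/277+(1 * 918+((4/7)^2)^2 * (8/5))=3053294736/3325385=918.18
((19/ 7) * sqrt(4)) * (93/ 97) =3534/ 679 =5.20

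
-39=-39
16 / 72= 2 / 9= 0.22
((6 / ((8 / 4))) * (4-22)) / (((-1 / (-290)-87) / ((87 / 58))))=23490 / 25229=0.93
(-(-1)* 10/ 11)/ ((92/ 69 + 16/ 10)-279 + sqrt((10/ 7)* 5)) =-4348050/ 1320263087-11250* sqrt(14)/ 1320263087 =-0.00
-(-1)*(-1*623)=-623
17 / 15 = 1.13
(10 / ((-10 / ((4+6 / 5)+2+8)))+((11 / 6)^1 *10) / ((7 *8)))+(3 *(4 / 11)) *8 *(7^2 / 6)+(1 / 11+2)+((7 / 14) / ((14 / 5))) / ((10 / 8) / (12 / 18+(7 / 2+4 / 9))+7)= 93229357 / 1593240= 58.52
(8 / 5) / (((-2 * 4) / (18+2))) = -4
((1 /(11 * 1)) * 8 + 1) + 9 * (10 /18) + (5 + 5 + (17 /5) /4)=3867 /220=17.58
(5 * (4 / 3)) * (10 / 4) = 50 / 3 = 16.67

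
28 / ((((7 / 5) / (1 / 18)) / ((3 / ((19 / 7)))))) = 1.23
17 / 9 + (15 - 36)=-172 / 9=-19.11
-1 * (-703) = 703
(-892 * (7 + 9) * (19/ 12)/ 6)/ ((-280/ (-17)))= -228.66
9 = 9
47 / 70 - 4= -233 / 70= -3.33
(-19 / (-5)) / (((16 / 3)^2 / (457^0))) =171 / 1280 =0.13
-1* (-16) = 16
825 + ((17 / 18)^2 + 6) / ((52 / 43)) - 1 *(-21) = 14349427 / 16848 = 851.70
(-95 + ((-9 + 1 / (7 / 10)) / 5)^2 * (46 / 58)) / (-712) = 827567 / 6323450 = 0.13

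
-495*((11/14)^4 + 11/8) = -33394185/38416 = -869.28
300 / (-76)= -75 / 19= -3.95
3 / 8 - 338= -2701 / 8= -337.62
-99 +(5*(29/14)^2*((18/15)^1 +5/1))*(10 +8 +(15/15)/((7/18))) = 904599/343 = 2637.31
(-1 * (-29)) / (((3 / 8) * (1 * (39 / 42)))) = 83.28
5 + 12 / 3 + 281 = 290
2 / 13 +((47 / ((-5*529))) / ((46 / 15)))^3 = 28818406141535 / 187319876792152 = 0.15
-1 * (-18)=18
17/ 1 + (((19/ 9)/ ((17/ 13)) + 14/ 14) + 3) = 3460/ 153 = 22.61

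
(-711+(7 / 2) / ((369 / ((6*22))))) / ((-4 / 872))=19031182 / 123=154725.06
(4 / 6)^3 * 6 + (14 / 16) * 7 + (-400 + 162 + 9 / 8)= -8243 / 36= -228.97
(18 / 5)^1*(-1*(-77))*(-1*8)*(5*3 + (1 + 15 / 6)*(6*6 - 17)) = -903672 / 5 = -180734.40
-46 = -46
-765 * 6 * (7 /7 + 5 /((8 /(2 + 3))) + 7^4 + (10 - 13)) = -44103015 /4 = -11025753.75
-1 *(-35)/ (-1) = -35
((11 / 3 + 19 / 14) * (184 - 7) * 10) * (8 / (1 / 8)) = 3983680 / 7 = 569097.14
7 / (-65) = -7 / 65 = -0.11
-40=-40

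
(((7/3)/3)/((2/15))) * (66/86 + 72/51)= 18585/1462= 12.71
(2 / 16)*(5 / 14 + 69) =8.67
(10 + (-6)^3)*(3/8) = -309/4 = -77.25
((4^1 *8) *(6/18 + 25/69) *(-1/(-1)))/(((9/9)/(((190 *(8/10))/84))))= 40.28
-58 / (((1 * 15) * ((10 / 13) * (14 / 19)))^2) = -1769261 / 2205000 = -0.80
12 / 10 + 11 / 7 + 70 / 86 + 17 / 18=122713 / 27090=4.53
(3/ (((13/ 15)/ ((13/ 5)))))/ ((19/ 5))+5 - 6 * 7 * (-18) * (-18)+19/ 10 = -2583759/ 190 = -13598.73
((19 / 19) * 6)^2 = 36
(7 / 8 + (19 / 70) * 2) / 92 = 397 / 25760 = 0.02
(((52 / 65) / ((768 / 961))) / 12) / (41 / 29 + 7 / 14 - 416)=-27869 / 138337920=-0.00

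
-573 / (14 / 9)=-5157 / 14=-368.36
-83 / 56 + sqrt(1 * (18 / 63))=-83 / 56 + sqrt(14) / 7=-0.95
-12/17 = -0.71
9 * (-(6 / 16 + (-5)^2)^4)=-15283635129 / 4096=-3731356.23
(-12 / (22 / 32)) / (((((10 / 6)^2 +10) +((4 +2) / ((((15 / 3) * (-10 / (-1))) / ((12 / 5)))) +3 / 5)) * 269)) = -0.00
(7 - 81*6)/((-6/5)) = 2395/6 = 399.17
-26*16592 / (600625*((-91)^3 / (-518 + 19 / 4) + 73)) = -885647776 / 1900469395625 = -0.00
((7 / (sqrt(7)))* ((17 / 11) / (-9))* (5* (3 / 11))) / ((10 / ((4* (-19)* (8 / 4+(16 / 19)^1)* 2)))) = 1224* sqrt(7) / 121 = 26.76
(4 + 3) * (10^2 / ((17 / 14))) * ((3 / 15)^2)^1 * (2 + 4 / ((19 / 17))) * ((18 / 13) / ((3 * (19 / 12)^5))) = 62036803584 / 10397139701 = 5.97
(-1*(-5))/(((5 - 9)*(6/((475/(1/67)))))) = -159125/24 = -6630.21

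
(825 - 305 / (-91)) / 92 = 18845 / 2093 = 9.00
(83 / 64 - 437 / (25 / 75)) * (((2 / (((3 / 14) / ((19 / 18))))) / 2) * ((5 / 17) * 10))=-278704825 / 14688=-18975.00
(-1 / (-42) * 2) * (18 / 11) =6 / 77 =0.08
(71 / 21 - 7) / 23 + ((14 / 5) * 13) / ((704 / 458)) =9998357 / 425040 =23.52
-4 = -4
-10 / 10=-1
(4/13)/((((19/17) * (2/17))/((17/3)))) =9826/741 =13.26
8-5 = 3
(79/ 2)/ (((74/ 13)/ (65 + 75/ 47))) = 1607255/ 3478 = 462.12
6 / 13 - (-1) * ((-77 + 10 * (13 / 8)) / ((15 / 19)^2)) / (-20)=138711 / 26000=5.34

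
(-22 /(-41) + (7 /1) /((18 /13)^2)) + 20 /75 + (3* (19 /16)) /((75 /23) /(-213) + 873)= 1688678655317 /378749157120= 4.46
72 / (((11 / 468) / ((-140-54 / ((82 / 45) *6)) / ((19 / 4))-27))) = -137243808 / 779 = -176179.47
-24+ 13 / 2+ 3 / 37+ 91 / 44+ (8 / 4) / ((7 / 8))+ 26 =147407 / 11396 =12.93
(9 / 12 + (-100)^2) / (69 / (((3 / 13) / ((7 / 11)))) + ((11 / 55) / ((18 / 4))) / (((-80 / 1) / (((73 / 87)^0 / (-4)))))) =792059400 / 15069611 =52.56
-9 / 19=-0.47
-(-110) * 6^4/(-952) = -17820/119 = -149.75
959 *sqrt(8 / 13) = 752.30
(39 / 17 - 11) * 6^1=-888 / 17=-52.24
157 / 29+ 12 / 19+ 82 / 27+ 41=745076 / 14877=50.08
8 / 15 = 0.53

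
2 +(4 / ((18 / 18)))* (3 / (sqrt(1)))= 14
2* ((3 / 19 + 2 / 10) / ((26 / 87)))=2958 / 1235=2.40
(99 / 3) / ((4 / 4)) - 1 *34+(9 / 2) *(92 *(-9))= -3727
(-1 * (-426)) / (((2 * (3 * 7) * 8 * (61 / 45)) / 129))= 412155 / 3416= 120.65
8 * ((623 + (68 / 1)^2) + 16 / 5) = 210008 / 5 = 42001.60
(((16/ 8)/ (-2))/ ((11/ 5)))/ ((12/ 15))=-0.57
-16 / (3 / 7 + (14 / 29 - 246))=3248 / 49753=0.07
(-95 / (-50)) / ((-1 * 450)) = -19 / 4500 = -0.00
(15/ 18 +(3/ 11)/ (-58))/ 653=0.00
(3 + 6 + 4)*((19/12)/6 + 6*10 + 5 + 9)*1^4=69511/72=965.43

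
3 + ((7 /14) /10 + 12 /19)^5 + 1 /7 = 182475616797093 /55464617600000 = 3.29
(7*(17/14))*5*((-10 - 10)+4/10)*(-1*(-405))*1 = -337365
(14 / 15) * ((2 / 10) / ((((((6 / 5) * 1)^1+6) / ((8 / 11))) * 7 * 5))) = 4 / 7425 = 0.00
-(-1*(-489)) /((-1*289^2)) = 489 /83521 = 0.01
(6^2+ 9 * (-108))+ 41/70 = -65479/70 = -935.41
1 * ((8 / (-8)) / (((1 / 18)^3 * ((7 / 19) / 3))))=-332424 / 7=-47489.14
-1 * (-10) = 10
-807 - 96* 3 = -1095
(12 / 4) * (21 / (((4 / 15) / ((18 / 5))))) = 1701 / 2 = 850.50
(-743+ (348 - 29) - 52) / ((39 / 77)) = -36652 / 39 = -939.79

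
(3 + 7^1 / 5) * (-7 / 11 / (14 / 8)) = -8 / 5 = -1.60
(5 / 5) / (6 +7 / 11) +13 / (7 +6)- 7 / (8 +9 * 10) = 1103 / 1022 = 1.08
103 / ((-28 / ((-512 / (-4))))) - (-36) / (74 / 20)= -461.13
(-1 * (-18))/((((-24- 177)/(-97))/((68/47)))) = 39576/3149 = 12.57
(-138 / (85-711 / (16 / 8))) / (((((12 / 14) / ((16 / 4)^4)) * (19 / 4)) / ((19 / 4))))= 82432 / 541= 152.37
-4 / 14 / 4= -1 / 14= -0.07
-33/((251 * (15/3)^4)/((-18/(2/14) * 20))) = 16632/31375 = 0.53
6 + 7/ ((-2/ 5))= -23/ 2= -11.50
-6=-6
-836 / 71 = -11.77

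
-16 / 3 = -5.33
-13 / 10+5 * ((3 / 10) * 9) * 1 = 12.20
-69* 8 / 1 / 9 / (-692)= 0.09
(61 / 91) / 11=61 / 1001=0.06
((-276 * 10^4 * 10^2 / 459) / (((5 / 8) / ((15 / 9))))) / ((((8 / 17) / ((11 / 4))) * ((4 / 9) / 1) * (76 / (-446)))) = 7052375000 / 57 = 123725877.19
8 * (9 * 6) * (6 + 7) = 5616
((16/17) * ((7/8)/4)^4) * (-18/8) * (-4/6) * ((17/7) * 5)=0.04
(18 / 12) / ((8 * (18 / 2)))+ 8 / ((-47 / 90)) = -34513 / 2256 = -15.30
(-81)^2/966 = 2187/322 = 6.79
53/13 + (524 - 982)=-5901/13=-453.92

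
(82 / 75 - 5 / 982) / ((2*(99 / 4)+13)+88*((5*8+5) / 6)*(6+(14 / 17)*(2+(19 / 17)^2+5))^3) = 9504699713358053 / 12070773223788097429125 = 0.00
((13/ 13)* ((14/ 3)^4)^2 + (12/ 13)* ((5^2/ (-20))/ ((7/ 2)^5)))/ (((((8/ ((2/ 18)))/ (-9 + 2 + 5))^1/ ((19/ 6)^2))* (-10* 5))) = 3637600971192593/ 2902876888275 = 1253.10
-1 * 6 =-6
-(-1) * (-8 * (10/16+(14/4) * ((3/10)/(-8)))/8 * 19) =-1501/160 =-9.38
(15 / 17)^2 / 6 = 75 / 578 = 0.13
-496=-496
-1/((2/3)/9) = -27/2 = -13.50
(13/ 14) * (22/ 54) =143/ 378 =0.38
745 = 745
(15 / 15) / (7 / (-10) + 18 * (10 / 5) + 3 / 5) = 10 / 359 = 0.03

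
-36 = -36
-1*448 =-448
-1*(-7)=7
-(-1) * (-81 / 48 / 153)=-3 / 272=-0.01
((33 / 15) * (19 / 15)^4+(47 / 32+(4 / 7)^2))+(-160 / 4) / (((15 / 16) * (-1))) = 19894723483 / 396900000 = 50.13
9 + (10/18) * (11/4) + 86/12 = 637/36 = 17.69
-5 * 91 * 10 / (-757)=4550 / 757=6.01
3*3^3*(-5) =-405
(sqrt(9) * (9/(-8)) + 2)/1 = -11/8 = -1.38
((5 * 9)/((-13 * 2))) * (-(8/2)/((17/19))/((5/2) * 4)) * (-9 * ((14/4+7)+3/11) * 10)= -1823715/2431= -750.19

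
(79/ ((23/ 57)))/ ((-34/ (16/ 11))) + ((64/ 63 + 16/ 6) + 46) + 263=82455887/ 270963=304.31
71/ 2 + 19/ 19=73/ 2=36.50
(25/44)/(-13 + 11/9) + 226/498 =471007/1161336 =0.41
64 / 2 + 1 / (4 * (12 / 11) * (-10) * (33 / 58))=23011 / 720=31.96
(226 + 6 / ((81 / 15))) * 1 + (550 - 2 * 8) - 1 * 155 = 5455 / 9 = 606.11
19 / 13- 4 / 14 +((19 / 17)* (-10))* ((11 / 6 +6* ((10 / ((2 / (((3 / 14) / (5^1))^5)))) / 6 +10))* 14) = -15399559019063 / 1591863000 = -9673.92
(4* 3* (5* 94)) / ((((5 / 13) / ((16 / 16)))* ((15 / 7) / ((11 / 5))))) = 376376 / 25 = 15055.04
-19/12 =-1.58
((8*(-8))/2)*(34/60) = -272/15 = -18.13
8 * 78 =624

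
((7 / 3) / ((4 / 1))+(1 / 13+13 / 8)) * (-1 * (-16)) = 1426 / 39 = 36.56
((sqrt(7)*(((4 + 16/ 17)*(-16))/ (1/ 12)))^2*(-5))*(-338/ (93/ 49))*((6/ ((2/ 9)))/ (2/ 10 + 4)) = 323098597785600/ 8959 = 36064136375.22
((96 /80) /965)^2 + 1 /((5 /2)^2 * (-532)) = -926437 /3096323125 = -0.00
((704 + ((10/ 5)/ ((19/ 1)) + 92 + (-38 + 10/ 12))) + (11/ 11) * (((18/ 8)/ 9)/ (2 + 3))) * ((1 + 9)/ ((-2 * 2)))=-865247/ 456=-1897.47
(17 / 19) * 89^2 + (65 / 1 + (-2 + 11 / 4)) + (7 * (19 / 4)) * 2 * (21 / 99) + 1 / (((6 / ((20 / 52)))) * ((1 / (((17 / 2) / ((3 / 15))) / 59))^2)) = 1626853171643 / 226989048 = 7167.10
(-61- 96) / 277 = -0.57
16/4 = 4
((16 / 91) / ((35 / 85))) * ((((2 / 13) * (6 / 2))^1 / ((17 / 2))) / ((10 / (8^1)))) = 768 / 41405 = 0.02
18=18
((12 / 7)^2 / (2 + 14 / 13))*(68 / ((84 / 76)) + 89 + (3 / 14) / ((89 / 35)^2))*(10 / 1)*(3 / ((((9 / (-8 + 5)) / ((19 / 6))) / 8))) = -98973071912 / 2716903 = -36428.64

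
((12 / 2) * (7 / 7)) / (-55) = -6 / 55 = -0.11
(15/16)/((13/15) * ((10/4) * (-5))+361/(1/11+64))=-10575/58664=-0.18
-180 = -180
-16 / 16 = -1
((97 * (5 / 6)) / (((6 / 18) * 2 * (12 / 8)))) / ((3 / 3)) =485 / 6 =80.83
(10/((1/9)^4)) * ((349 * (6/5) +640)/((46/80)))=120813683.48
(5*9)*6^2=1620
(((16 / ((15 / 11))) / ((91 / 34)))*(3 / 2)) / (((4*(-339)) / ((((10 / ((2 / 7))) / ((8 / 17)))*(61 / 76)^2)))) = -11829059 / 50909664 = -0.23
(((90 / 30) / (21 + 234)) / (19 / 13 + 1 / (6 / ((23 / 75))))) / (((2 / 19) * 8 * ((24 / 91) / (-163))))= -54956265 / 9627712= -5.71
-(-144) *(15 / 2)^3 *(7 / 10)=42525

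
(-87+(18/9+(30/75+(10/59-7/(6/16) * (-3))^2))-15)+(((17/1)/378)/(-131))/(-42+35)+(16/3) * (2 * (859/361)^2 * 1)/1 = 2449740515863067137/786229920095130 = 3115.81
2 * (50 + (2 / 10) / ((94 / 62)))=23562 / 235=100.26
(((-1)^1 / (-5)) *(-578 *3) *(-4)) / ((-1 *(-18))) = 1156 / 15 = 77.07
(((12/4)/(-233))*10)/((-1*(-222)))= -5/8621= -0.00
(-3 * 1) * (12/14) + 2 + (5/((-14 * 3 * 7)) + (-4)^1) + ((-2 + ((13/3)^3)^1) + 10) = 224333/2646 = 84.78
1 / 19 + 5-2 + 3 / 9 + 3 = 6.39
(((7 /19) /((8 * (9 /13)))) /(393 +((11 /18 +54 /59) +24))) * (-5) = -5369 /6756020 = -0.00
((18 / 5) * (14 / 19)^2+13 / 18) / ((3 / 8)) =347876 / 48735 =7.14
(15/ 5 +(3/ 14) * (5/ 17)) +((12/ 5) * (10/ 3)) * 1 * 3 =6441/ 238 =27.06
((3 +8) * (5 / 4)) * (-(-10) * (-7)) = -1925 / 2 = -962.50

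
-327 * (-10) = 3270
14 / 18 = 7 / 9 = 0.78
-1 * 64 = -64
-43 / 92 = -0.47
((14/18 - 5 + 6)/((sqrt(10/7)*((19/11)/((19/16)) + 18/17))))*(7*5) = 5236*sqrt(70)/2115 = 20.71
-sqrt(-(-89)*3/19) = -sqrt(5073)/19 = -3.75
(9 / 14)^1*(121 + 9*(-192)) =-14463 / 14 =-1033.07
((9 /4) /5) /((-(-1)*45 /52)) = 13 /25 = 0.52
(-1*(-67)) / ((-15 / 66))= -1474 / 5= -294.80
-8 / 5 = -1.60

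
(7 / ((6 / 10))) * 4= 140 / 3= 46.67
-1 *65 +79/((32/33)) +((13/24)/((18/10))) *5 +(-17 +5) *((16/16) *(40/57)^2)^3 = 16.54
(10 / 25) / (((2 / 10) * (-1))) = -2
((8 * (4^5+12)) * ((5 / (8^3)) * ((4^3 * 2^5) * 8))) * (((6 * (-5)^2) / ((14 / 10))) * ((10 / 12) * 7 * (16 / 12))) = 3315200000 / 3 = 1105066666.67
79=79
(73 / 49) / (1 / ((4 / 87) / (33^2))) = 292 / 4642407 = 0.00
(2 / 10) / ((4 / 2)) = 1 / 10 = 0.10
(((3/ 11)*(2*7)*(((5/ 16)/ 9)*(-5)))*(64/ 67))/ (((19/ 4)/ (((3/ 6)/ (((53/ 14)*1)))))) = -39200/ 2226477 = -0.02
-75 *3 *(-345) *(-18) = -1397250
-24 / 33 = -8 / 11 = -0.73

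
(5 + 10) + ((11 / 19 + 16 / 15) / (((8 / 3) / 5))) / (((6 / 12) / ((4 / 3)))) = 1324 / 57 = 23.23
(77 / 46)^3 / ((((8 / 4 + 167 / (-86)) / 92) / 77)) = 571486.11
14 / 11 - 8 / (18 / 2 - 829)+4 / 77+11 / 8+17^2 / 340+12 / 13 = 1471733 / 328328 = 4.48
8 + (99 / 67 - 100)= -6065 / 67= -90.52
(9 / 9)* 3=3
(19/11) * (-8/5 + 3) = 133/55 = 2.42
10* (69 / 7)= 690 / 7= 98.57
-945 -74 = -1019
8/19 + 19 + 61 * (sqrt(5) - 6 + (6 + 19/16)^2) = 61 * sqrt(5) + 13642015/4864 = 2941.09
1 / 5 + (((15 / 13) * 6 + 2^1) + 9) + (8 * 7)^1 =4818 / 65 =74.12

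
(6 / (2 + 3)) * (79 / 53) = 474 / 265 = 1.79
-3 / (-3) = 1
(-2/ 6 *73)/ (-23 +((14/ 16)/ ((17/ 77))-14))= 9928/ 13479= 0.74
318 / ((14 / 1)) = 159 / 7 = 22.71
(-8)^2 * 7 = 448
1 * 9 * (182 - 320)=-1242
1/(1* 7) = 1/7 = 0.14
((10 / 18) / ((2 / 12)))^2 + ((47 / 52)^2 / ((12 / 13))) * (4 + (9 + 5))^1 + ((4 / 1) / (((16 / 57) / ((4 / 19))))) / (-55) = 5557133 / 205920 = 26.99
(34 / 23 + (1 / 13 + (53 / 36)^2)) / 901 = 1442531 / 349141104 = 0.00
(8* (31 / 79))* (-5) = -1240 / 79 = -15.70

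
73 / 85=0.86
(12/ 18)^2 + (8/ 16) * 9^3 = 6569/ 18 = 364.94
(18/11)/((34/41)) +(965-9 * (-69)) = 296951/187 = 1587.97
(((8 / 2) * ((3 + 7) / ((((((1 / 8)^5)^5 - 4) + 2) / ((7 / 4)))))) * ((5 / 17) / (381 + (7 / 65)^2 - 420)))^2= 31209647597146423249724680829670382795643026407424000000 / 447694221701295802060830403947586280397876194463180329889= 0.07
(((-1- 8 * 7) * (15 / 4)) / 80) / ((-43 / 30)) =2565 / 1376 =1.86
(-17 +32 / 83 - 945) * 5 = -4808.07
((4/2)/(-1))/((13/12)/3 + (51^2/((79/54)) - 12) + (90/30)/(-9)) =-5688/5022295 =-0.00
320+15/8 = 2575/8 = 321.88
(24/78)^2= 16/169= 0.09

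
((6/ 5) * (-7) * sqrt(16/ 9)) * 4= -44.80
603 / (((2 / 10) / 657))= 1980855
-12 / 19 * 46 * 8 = -4416 / 19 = -232.42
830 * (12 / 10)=996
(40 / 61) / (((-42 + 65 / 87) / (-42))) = 146160 / 218929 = 0.67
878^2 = 770884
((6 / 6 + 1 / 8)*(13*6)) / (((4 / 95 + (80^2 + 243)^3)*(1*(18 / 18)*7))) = 0.00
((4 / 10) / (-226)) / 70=-1 / 39550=-0.00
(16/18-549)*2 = -9866/9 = -1096.22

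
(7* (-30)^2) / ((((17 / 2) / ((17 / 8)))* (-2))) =-1575 / 2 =-787.50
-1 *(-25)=25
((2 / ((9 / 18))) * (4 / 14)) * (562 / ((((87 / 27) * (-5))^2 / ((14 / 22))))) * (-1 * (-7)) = 2549232 / 231275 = 11.02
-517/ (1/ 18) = -9306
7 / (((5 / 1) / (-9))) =-63 / 5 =-12.60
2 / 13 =0.15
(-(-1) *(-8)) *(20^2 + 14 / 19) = -60912 / 19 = -3205.89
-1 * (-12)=12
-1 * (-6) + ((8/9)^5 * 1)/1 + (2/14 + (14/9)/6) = 2875646/413343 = 6.96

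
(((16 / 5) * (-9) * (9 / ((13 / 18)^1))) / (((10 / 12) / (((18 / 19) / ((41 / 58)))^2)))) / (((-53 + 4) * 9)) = 16950684672 / 9663942925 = 1.75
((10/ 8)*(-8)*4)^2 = 1600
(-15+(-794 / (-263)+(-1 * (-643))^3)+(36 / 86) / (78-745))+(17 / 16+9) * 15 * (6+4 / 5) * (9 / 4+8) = 64172668859928245 / 241379296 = 265858215.36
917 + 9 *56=1421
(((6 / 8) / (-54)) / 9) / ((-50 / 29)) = 29 / 32400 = 0.00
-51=-51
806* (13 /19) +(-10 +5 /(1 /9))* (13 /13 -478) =-306727 /19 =-16143.53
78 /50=39 /25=1.56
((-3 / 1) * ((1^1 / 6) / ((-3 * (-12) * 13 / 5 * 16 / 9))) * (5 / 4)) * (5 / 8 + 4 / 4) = -25 / 4096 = -0.01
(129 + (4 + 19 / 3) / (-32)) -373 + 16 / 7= -162649 / 672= -242.04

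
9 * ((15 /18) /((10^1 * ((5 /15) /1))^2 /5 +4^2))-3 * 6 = -5769 /328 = -17.59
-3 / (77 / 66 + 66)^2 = -108 / 162409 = -0.00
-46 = -46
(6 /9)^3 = 8 /27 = 0.30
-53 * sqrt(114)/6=-94.31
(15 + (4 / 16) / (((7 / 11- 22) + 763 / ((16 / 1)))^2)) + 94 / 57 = 20370431269 / 1223487273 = 16.65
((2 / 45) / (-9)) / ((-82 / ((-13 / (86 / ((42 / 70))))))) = -13 / 2380050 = -0.00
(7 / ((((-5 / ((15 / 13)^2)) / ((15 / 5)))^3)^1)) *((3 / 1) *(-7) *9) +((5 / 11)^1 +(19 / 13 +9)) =36385425748 / 53094899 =685.29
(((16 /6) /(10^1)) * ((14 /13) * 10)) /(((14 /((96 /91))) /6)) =1536 /1183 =1.30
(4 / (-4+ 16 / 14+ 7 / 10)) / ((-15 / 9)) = 168 / 151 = 1.11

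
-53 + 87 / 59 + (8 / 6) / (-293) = -2672396 / 51861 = -51.53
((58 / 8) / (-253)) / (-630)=29 / 637560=0.00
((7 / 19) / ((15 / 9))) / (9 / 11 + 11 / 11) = 231 / 1900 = 0.12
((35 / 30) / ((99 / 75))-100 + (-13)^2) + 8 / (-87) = 69.79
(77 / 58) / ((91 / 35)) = 385 / 754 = 0.51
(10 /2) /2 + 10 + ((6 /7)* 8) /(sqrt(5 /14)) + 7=48* sqrt(70) /35 + 39 /2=30.97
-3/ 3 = -1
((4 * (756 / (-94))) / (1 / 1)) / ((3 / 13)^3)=-123032 / 47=-2617.70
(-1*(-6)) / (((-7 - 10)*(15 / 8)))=-16 / 85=-0.19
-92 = -92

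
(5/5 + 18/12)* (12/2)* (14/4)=105/2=52.50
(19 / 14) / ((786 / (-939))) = -5947 / 3668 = -1.62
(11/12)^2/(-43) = -121/6192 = -0.02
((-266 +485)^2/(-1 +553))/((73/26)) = 2847/92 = 30.95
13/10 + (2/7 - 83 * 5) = -28939/70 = -413.41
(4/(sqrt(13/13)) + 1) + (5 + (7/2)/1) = 27/2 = 13.50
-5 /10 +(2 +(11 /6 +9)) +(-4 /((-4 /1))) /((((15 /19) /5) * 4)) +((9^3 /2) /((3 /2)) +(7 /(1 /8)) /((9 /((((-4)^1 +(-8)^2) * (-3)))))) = -10357 /12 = -863.08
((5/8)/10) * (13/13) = 1/16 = 0.06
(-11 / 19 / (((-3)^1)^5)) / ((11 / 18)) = 2 / 513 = 0.00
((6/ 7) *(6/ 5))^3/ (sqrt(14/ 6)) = 46656 *sqrt(21)/ 300125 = 0.71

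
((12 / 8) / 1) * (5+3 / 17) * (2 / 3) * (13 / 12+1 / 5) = 1694 / 255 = 6.64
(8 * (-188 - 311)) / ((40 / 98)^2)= -1198099 / 50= -23961.98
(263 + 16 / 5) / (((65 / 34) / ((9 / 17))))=23958 / 325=73.72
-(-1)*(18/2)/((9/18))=18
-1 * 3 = -3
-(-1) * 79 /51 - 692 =-35213 /51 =-690.45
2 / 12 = 1 / 6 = 0.17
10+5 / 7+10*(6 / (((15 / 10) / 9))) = 2595 / 7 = 370.71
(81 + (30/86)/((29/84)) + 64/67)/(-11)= -6931697/919039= -7.54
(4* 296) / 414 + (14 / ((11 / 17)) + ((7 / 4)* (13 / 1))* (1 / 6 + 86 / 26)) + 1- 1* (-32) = 136.54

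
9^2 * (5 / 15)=27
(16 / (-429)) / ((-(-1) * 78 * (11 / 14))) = -112 / 184041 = -0.00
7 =7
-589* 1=-589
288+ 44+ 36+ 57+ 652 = 1077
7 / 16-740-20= -12153 / 16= -759.56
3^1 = 3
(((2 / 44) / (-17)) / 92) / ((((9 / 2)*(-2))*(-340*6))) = -1 / 631730880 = -0.00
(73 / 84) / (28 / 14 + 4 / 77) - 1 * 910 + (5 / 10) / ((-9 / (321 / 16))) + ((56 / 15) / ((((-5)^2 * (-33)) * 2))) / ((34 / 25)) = -910.69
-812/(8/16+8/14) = -11368/15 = -757.87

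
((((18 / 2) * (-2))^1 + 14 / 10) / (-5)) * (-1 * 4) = -13.28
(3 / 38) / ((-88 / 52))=-39 / 836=-0.05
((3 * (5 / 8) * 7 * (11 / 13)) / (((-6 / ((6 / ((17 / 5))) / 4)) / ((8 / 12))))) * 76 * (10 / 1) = -182875 / 442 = -413.74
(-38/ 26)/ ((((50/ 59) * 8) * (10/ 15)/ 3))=-10089/ 10400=-0.97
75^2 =5625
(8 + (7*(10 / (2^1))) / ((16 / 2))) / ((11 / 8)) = 9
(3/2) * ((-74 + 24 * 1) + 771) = 2163/2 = 1081.50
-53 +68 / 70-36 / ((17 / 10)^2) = -652269 / 10115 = -64.49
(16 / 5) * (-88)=-1408 / 5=-281.60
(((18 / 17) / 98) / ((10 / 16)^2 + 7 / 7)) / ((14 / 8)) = 2304 / 518959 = 0.00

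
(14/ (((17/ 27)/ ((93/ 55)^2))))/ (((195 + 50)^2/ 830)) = 77529636/ 88193875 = 0.88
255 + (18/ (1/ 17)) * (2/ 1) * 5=3315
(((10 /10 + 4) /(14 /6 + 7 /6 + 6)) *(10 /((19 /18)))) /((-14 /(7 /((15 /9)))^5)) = -465.46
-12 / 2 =-6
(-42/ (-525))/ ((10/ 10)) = 0.08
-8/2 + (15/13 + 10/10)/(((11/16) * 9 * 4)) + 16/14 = -24956/9009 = -2.77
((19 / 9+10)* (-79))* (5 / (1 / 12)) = -172220 / 3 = -57406.67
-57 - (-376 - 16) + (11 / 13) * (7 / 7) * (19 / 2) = 343.04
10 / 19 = 0.53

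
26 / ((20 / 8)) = 52 / 5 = 10.40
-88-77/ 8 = -97.62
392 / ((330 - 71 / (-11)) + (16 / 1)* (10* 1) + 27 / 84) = 120736 / 153007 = 0.79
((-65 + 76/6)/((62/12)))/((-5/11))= 3454/155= 22.28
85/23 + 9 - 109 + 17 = -1824/23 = -79.30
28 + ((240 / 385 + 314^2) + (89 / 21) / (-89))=3254611 / 33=98624.58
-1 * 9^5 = -59049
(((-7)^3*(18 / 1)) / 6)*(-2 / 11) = 2058 / 11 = 187.09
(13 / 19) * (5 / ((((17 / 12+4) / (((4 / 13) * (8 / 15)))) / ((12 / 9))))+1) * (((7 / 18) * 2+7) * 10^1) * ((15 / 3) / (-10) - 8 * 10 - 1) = -34766270 / 6669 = -5213.12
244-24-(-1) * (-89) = 131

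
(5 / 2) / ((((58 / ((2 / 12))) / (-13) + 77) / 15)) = 975 / 1306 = 0.75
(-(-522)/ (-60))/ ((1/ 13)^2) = -14703/ 10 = -1470.30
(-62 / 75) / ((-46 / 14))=434 / 1725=0.25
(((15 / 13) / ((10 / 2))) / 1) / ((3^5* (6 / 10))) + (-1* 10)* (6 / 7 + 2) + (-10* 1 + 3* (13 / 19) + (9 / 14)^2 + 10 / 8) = -205012949 / 5882058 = -34.85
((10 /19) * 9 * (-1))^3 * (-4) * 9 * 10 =262440000 /6859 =38262.14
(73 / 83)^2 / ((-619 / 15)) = -0.02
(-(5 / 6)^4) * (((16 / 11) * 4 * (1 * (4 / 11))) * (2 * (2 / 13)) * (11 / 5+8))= -136000 / 42471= -3.20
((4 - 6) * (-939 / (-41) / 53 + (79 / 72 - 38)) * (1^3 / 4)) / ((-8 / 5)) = -28530265 / 2503296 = -11.40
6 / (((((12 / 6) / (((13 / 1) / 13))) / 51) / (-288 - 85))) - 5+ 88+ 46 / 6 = -170935 / 3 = -56978.33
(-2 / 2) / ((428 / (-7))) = 7 / 428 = 0.02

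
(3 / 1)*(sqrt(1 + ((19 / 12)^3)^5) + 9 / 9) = 3 + sqrt(45589602154348154001) / 71663616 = 97.22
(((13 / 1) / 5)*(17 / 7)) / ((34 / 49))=91 / 10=9.10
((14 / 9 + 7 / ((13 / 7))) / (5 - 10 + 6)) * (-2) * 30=-319.49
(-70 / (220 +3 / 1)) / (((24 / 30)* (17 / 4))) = -0.09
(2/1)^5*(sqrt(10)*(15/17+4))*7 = 18592*sqrt(10)/17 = 3458.42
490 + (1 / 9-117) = 3358 / 9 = 373.11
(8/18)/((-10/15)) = -2/3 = -0.67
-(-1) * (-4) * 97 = -388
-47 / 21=-2.24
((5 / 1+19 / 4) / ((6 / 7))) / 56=13 / 64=0.20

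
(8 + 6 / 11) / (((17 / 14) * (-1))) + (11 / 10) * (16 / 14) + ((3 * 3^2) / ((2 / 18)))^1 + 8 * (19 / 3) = 5652649 / 19635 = 287.89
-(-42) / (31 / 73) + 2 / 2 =3097 / 31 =99.90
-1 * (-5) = 5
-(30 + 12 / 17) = -522 / 17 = -30.71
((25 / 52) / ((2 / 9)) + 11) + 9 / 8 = 14.29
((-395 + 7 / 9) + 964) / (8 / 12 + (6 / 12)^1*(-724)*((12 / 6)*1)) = -0.79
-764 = -764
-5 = -5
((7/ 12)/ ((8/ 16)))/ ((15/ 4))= 14/ 45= 0.31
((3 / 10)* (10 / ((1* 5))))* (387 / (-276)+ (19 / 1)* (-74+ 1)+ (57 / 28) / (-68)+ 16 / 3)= -36341197 / 43792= -829.86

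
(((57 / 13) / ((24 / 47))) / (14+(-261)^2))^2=797449 / 50211962881600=0.00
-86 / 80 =-43 / 40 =-1.08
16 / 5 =3.20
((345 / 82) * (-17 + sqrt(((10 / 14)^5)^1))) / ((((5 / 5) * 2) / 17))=-99705 / 164 + 146625 * sqrt(35) / 56252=-592.54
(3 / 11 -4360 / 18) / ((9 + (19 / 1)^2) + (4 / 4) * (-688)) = 23953 / 31482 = 0.76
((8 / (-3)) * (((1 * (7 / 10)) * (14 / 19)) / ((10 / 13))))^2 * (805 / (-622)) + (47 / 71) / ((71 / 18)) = -2527726285102 / 636702874875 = -3.97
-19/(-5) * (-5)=-19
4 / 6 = 0.67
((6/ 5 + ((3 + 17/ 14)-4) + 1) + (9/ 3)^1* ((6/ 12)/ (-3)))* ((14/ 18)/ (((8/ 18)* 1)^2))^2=29.68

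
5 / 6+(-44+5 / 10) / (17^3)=12152 / 14739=0.82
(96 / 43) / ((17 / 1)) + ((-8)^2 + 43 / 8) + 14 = 488345 / 5848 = 83.51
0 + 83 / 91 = 83 / 91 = 0.91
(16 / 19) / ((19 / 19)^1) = 16 / 19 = 0.84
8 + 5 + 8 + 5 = 26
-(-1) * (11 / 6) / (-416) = -11 / 2496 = -0.00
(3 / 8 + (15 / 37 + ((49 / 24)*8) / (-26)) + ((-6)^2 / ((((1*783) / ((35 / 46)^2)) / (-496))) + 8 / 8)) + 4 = -1425608143 / 177096504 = -8.05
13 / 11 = 1.18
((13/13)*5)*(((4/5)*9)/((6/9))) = 54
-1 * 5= -5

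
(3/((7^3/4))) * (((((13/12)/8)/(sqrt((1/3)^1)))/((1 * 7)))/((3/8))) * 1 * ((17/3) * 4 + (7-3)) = 1040 * sqrt(3)/21609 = 0.08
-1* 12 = -12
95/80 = 19/16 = 1.19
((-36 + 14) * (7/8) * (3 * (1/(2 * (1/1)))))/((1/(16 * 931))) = -430122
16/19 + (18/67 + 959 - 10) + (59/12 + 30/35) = 102214649/106932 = 955.88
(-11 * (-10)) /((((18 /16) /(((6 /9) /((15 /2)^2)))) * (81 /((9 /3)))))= 1408 /32805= 0.04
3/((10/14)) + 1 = 26/5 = 5.20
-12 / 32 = -3 / 8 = -0.38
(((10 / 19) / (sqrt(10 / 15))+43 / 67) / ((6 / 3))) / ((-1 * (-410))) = 43 / 54940+sqrt(6) / 3116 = 0.00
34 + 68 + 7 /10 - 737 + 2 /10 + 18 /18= -6331 /10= -633.10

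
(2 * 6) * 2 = 24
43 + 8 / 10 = 219 / 5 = 43.80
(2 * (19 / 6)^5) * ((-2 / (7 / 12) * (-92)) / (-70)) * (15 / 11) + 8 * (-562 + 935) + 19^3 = 86294902 / 14553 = 5929.70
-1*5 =-5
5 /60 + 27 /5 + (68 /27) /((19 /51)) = 12.24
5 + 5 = 10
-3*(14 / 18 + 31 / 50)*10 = -629 / 15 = -41.93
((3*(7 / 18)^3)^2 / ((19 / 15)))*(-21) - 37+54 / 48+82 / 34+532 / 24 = -1602143371 / 135628992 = -11.81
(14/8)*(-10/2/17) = -35/68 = -0.51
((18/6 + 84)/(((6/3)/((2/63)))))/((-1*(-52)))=29/1092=0.03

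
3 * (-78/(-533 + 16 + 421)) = 39/16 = 2.44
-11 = -11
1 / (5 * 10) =1 / 50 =0.02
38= 38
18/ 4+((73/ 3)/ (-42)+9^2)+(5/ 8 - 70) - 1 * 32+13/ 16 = -15767/ 1008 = -15.64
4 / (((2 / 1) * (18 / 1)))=1 / 9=0.11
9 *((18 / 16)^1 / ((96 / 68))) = 459 / 64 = 7.17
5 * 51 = 255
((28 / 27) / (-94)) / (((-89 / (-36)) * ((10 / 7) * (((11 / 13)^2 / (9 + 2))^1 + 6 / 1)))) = -33124 / 64313625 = -0.00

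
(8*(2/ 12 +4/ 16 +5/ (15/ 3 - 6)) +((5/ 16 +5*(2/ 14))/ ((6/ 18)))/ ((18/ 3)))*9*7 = -72885/ 32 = -2277.66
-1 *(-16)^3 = 4096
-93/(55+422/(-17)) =-527/171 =-3.08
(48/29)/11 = 48/319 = 0.15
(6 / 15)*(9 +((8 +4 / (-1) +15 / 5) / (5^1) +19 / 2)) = 199 / 25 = 7.96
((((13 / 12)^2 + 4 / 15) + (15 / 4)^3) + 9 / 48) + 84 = 398483 / 2880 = 138.36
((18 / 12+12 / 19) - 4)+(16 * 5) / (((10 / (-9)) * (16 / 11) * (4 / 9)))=-17213 / 152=-113.24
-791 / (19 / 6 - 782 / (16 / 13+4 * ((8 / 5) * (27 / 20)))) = 3806292 / 365987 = 10.40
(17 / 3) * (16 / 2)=136 / 3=45.33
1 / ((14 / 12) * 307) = 6 / 2149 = 0.00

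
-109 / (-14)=109 / 14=7.79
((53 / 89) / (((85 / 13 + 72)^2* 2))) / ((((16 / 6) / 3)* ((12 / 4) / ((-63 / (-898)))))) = 1692873 / 1333023513632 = 0.00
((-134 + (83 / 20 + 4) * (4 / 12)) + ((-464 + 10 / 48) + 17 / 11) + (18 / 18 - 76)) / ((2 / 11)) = -294153 / 80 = -3676.91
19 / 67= 0.28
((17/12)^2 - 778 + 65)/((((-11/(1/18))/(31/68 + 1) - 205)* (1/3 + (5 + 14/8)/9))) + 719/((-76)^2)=157403033/76815024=2.05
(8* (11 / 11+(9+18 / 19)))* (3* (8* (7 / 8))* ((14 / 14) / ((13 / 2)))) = 5376 / 19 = 282.95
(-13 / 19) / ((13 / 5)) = -5 / 19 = -0.26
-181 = -181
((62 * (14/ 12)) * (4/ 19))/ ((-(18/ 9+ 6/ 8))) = -3472/ 627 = -5.54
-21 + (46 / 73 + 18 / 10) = -6778 / 365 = -18.57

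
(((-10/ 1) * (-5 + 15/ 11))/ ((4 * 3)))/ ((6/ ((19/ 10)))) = 0.96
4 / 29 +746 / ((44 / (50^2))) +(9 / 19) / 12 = 42386.54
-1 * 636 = -636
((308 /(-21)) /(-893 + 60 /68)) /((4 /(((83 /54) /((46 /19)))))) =294899 /113017032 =0.00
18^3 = 5832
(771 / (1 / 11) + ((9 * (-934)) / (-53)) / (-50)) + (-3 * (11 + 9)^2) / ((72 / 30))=10570622 / 1325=7977.83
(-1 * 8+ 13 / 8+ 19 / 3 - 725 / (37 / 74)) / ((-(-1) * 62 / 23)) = -800423 / 1488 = -537.92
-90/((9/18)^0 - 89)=45/44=1.02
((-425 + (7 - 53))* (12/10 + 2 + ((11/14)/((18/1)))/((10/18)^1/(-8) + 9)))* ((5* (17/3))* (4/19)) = -770017176/85519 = -9004.05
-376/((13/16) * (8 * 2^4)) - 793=-10356/13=-796.62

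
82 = 82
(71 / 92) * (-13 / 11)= -923 / 1012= -0.91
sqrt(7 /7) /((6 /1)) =1 /6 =0.17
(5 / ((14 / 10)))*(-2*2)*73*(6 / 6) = -7300 / 7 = -1042.86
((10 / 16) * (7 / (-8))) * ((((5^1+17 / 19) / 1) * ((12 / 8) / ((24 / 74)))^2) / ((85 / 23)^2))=-35485849 / 7028480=-5.05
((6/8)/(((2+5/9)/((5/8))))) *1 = 135/736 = 0.18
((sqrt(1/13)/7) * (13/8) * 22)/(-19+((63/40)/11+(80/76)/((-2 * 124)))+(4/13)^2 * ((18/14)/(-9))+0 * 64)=-120444610 * sqrt(13)/5786689599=-0.08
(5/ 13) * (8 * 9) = 360/ 13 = 27.69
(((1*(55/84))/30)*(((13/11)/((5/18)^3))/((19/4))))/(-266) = -0.00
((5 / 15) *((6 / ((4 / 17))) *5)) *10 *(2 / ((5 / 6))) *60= 61200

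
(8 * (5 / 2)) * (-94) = -1880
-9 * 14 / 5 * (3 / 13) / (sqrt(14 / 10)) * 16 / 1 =-864 * sqrt(35) / 65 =-78.64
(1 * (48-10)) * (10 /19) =20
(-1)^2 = 1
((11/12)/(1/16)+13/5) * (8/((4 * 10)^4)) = 259/4800000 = 0.00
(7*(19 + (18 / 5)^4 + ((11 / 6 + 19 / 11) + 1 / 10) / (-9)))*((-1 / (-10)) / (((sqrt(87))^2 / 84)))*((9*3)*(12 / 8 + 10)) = 39027161369 / 996875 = 39149.50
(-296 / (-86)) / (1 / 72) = 10656 / 43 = 247.81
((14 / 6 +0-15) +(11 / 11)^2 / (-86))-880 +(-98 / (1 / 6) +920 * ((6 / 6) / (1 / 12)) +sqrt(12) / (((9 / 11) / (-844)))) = 2466305 / 258-18568 * sqrt(3) / 9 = 5985.91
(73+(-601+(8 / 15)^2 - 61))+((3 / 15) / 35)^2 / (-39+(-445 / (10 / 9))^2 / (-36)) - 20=-4021787860523 / 6607006875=-608.72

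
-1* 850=-850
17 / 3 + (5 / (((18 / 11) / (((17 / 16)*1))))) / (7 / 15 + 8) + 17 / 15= 437903 / 60960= 7.18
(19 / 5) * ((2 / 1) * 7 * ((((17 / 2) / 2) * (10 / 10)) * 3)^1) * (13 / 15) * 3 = 88179 / 50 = 1763.58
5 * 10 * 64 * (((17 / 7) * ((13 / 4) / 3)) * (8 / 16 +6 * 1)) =1149200 / 21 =54723.81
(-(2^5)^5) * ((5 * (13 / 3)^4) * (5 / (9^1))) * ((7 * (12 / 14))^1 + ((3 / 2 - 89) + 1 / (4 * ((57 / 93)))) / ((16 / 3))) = 1567423293030400 / 4617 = 339489558811.00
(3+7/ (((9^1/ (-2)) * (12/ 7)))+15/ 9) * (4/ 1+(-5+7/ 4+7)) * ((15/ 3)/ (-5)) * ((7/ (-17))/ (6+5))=44051/ 40392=1.09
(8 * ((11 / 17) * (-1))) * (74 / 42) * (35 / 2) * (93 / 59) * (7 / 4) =-441595 / 1003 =-440.27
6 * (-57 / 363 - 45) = -32784 / 121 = -270.94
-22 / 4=-11 / 2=-5.50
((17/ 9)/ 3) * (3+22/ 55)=289/ 135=2.14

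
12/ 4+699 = 702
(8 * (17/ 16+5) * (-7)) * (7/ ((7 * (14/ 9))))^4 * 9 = -5727753/ 10976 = -521.84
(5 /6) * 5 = 25 /6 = 4.17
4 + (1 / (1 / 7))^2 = 53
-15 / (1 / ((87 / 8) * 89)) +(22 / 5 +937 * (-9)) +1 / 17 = -15603733 / 680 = -22946.67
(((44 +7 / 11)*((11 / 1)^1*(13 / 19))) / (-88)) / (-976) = 6383 / 1631872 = 0.00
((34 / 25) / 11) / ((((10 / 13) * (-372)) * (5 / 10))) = -221 / 255750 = -0.00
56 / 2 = 28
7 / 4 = 1.75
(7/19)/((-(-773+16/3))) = 0.00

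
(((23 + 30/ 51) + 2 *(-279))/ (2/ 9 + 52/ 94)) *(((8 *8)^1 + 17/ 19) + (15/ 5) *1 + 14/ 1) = -56441.50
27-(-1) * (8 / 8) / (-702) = 18953 / 702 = 27.00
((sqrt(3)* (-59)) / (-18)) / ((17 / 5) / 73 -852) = -21535* sqrt(3) / 5597334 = -0.01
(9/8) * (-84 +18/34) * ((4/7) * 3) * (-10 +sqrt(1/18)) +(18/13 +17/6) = 14981221/9282- 12771 * sqrt(2)/476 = 1576.06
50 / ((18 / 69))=575 / 3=191.67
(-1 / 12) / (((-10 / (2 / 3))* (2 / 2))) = 1 / 180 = 0.01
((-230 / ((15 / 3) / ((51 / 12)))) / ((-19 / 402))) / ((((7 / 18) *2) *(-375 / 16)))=-3772368 / 16625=-226.91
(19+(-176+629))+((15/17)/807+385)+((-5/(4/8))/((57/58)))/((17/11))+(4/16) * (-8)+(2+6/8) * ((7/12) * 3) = 3558458417/4170576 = 853.23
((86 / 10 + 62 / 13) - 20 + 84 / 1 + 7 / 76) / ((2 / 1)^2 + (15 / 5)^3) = 382659 / 153140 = 2.50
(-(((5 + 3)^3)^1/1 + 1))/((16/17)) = -8721/16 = -545.06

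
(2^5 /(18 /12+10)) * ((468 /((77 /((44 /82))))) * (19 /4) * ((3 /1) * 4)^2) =40974336 /6601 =6207.29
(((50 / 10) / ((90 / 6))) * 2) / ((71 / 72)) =48 / 71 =0.68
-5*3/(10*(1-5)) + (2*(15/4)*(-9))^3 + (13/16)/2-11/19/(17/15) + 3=-3178770697/10336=-307543.60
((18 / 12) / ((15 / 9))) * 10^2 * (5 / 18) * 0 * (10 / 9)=0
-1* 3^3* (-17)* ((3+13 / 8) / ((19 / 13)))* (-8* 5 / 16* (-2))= 7262.47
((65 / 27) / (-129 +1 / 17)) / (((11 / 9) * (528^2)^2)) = -1105 / 5621991437500416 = -0.00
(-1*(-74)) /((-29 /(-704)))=52096 /29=1796.41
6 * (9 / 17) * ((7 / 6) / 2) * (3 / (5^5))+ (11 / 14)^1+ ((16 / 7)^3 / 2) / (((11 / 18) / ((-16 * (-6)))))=938.75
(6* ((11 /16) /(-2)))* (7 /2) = -231 /32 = -7.22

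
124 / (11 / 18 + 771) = 2232 / 13889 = 0.16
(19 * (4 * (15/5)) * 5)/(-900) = -19/15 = -1.27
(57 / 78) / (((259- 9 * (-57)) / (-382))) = -3629 / 10036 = -0.36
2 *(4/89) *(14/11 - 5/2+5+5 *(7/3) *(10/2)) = 16396/2937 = 5.58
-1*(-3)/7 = 3/7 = 0.43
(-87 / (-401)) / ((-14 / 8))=-348 / 2807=-0.12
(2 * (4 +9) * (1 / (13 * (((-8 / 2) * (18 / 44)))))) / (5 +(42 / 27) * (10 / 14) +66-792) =0.00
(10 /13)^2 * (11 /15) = 220 /507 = 0.43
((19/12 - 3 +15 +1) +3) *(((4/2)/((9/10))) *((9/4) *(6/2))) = 1055/4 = 263.75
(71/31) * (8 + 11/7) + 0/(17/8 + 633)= 4757/217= 21.92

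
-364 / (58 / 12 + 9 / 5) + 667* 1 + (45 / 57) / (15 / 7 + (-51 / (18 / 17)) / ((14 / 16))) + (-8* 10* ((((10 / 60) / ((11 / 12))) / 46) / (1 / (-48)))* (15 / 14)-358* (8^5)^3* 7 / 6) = -29815870138917183743596940 / 2028933753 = -14695339409101536.96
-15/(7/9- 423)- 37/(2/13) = -240.46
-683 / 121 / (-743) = 683 / 89903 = 0.01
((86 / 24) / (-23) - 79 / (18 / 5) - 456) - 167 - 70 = -592103 / 828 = -715.10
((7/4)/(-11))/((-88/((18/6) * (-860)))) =-4515/968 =-4.66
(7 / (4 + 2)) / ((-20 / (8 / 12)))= -0.04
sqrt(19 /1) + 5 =sqrt(19) + 5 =9.36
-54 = -54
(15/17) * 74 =1110/17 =65.29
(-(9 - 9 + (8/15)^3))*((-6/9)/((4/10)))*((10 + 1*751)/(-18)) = -10.69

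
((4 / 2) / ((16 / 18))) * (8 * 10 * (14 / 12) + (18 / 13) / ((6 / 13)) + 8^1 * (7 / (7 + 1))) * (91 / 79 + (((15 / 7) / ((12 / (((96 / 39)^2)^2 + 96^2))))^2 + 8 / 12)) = 4008532540673001299845 / 6315387241982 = 634724742.46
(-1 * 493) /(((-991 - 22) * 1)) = 493 /1013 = 0.49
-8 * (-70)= 560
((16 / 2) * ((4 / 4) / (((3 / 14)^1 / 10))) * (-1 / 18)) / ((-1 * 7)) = 80 / 27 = 2.96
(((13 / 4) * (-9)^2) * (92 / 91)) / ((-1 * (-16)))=1863 / 112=16.63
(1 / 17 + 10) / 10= 171 / 170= 1.01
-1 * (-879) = 879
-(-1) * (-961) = -961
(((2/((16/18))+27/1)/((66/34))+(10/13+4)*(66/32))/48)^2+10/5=760265841/335036416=2.27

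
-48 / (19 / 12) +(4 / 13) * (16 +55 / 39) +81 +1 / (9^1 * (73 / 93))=39508226 / 703209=56.18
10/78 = 5/39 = 0.13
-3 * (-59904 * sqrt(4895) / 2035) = 179712 * sqrt(4895) / 2035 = 6178.58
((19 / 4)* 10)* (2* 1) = 95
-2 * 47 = -94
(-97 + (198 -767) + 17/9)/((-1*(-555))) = -5977/4995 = -1.20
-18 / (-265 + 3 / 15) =45 / 662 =0.07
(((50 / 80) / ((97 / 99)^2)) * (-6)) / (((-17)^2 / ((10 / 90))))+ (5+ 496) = 5449262469 / 10876804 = 501.00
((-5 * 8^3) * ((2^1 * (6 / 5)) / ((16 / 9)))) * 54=-186624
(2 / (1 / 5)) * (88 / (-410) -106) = -43548 / 41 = -1062.15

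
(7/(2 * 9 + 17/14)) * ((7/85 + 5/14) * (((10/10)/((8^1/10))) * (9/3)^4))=296541/18292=16.21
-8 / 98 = -4 / 49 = -0.08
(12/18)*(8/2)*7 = 56/3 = 18.67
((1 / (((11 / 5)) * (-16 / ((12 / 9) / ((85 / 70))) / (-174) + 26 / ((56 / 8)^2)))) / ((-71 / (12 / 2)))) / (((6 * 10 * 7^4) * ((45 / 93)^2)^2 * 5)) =-26782109 / 16913223731250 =-0.00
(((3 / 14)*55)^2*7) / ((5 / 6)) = 16335 / 14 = 1166.79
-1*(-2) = 2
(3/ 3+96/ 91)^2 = 34969/ 8281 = 4.22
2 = 2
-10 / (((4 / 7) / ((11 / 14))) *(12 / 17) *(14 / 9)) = -2805 / 224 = -12.52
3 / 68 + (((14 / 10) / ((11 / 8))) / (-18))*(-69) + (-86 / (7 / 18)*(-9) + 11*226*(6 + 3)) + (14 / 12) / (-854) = 29186683751 / 1197735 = 24368.23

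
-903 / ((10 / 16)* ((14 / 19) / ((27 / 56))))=-66177 / 70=-945.39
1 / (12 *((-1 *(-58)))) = 1 / 696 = 0.00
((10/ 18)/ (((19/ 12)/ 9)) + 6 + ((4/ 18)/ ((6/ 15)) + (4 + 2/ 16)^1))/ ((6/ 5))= 94655/ 8208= 11.53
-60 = -60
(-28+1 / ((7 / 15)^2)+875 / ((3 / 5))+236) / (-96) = -122813 / 7056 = -17.41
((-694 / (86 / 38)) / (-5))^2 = 173870596 / 46225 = 3761.40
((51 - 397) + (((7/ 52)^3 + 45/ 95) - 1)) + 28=-850953099/ 2671552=-318.52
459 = 459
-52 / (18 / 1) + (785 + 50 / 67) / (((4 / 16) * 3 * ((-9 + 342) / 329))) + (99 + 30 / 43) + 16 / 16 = 3260580584 / 2878119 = 1132.89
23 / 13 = 1.77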